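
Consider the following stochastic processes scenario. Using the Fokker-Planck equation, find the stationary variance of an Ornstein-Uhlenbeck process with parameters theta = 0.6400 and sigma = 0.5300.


Stationary variance = sigma^2 / (2*theta)
= 0.5300^2 / (2*0.6400)
= 0.2809 / 1.2800
= 0.2195

0.2195


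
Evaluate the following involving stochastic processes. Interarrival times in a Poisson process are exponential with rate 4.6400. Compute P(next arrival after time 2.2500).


P(X > t) = exp(-lambda * t)
= exp(-4.6400 * 2.2500)
= exp(-10.4400) = 2.9239e-05

2.9239e-05


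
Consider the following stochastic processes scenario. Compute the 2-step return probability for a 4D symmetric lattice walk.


P(return in 2 steps) = P(reverse first step) = 1/(2d)
= 1/8
= 0.1250

0.1250


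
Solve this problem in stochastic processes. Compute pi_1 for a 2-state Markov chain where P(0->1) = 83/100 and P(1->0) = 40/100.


Stationary distribution: pi_0 = p10/(p01+p10), pi_1 = p01/(p01+p10)
p01 = 0.8300, p10 = 0.4000
pi_1 = 0.6748

0.6748


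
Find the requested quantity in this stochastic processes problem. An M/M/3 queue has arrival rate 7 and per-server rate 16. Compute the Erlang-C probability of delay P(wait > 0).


a = lambda/mu = 0.4375
rho = a/c = 0.1458
Erlang-C formula applied:
C(c,a) = 0.0105

0.0105


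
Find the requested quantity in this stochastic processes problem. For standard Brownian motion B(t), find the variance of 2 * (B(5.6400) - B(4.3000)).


Var(alpha*(B(t)-B(s))) = alpha^2 * (t-s)
= 2^2 * (5.6400 - 4.3000)
= 4 * 1.3400
= 5.3600

5.3600


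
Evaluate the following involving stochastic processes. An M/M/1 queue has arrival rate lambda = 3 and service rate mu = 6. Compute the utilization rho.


rho = lambda/mu
= 3/6
= 0.5000

0.5000


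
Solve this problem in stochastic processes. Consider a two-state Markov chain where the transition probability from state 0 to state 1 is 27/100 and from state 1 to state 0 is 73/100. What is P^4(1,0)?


Computing P^4 by matrix multiplication.
P = [[0.7300, 0.2700], [0.7300, 0.2700]]
After raising P to the power 4:
P^4(1,0) = 0.7300

0.7300


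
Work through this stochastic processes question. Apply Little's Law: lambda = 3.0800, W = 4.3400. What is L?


Little's Law: L = lambda * W
= 3.0800 * 4.3400
= 13.3672

13.3672


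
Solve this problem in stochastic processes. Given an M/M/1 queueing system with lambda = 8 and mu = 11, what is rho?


rho = lambda/mu
= 8/11
= 0.7273

0.7273


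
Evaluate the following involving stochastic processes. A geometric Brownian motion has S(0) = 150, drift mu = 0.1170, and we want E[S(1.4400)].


E[S(t)] = S(0) * exp(mu * t)
= 150 * exp(0.1170 * 1.4400)
= 150 * 1.1835
= 177.5257

177.5257


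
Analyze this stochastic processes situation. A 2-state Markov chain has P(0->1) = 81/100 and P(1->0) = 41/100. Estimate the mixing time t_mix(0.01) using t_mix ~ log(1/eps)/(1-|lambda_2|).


lambda_2 = |1 - p01 - p10| = |1 - 0.8100 - 0.4100| = 0.2200
t_mix ~ log(1/eps)/(1 - |lambda_2|)
= log(100)/(1 - 0.2200) = 4.6052/0.7800
= 5.9041

5.9041


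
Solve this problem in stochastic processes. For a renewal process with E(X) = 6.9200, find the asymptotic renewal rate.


Long-run renewal rate = 1/E(X)
= 1/6.9200
= 0.1445

0.1445


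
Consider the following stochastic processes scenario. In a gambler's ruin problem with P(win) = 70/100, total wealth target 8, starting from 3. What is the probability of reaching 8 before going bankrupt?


Gambler's ruin formula:
r = q/p = 0.3000/0.7000 = 0.4286
P(win) = (1 - r^i)/(1 - r^N)
= (1 - 0.4286^3)/(1 - 0.4286^8)
= 0.9223

0.9223


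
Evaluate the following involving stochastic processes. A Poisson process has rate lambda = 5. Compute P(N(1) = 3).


P(N(t)=k) = (lambda*t)^k * exp(-lambda*t) / k!
lambda*t = 5
= 5^3 * exp(-5) / 3!
= 125 * 0.0067 / 6
= 0.1404

0.1404


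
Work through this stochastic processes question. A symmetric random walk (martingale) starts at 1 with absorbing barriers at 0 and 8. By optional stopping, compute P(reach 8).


By optional stopping theorem: E(M at tau) = M(0) = 1
P(hit 8)*8 + P(hit 0)*0 = 1
P(hit 8) = (1 - 0)/(8 - 0) = 1/8 = 0.1250

0.1250


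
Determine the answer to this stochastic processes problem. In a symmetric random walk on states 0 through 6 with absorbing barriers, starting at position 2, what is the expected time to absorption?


For symmetric RW on 0,...,N with absorbing barriers, E(i) = i*(N-i)
E(2) = 2 * 4 = 8

8


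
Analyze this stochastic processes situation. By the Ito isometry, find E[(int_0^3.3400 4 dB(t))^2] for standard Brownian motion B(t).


By Ito isometry: E[(int f dB)^2] = int f^2 dt
= 4^2 * 3.3400
= 16 * 3.3400 = 53.4400

53.4400


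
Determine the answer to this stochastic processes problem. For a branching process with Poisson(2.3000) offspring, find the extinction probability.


Since mu = 2.3000 > 1, extinction prob q < 1.
Solve s = exp(mu*(s-1)) iteratively.
q = 0.1376

0.1376


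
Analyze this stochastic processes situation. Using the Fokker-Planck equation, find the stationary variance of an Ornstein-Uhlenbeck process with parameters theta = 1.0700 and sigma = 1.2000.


Stationary variance = sigma^2 / (2*theta)
= 1.2000^2 / (2*1.0700)
= 1.4400 / 2.1400
= 0.6729

0.6729


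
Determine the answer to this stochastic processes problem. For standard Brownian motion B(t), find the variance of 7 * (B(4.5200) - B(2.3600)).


Var(alpha*(B(t)-B(s))) = alpha^2 * (t-s)
= 7^2 * (4.5200 - 2.3600)
= 49 * 2.1600
= 105.8400

105.8400


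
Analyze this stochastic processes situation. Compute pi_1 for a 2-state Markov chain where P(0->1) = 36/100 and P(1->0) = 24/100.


Stationary distribution: pi_0 = p10/(p01+p10), pi_1 = p01/(p01+p10)
p01 = 0.3600, p10 = 0.2400
pi_1 = 0.6000

0.6000


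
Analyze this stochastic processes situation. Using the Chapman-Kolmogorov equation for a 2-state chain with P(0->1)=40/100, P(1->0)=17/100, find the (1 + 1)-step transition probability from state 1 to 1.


P^2 = P^1 * P^1
Computing via matrix multiplication of the transition matrix.
Entry (1,1) of P^2 = 0.7569

0.7569


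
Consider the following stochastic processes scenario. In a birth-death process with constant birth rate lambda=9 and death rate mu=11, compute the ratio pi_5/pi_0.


For birth-death process, pi_n/pi_0 = (lambda/mu)^n
= (9/11)^5
= 0.3666

0.3666


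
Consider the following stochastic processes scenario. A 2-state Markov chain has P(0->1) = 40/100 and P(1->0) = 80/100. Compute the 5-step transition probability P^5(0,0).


Computing P^5 by matrix multiplication.
P = [[0.6000, 0.4000], [0.8000, 0.2000]]
After raising P to the power 5:
P^5(0,0) = 0.6666

0.6666


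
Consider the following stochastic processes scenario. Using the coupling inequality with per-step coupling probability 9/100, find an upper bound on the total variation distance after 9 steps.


TV distance bound <= (1-delta)^n
= (1 - 0.0900)^9
= 0.9100^9
= 0.4279

0.4279


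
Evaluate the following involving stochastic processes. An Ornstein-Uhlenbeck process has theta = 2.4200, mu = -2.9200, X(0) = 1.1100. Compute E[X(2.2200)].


E[X(t)] = mu + (X(0) - mu)*exp(-theta*t)
= -2.9200 + (1.1100 - -2.9200)*exp(-2.4200*2.2200)
= -2.9200 + 4.0300 * 0.0046
= -2.9013

-2.9013


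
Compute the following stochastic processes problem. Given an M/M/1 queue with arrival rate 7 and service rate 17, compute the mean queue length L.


rho = 7/17 = 0.4118
L = rho/(1-rho)
= 0.4118/0.5882
= 0.7000

0.7000


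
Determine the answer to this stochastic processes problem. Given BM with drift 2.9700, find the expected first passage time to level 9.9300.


Expected first passage time = a/mu
= 9.9300/2.9700
= 3.3434

3.3434


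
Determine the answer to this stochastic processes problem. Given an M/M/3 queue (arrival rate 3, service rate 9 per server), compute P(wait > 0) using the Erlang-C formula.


a = lambda/mu = 0.3333
rho = a/c = 0.1111
Erlang-C formula applied:
C(c,a) = 0.0050

0.0050


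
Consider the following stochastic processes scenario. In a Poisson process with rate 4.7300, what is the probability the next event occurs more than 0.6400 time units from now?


P(X > t) = exp(-lambda * t)
= exp(-4.7300 * 0.6400)
= exp(-3.0272) = 0.0485

0.0485


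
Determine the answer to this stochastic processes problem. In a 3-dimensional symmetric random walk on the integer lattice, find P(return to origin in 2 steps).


P(return in 2 steps) = P(reverse first step) = 1/(2d)
= 1/6
= 0.1667

0.1667


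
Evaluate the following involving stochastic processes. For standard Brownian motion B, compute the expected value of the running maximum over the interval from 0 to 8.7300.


E(max B(s)) = sqrt(2t/pi)
= sqrt(2*8.7300/pi)
= sqrt(5.5577)
= 2.3575

2.3575


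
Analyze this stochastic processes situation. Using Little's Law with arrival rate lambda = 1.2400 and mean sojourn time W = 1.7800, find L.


Little's Law: L = lambda * W
= 1.2400 * 1.7800
= 2.2072

2.2072


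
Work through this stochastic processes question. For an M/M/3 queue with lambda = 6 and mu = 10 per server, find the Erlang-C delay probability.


a = lambda/mu = 0.6000
rho = a/c = 0.2000
Erlang-C formula applied:
C(c,a) = 0.0247

0.0247


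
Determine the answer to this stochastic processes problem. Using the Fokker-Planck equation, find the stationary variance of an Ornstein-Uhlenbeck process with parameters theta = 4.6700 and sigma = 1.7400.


Stationary variance = sigma^2 / (2*theta)
= 1.7400^2 / (2*4.6700)
= 3.0276 / 9.3400
= 0.3242

0.3242


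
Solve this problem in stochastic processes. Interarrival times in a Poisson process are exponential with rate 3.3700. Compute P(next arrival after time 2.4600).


P(X > t) = exp(-lambda * t)
= exp(-3.3700 * 2.4600)
= exp(-8.2902) = 2.5096e-04

2.5096e-04


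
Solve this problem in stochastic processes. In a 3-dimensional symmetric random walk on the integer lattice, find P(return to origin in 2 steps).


P(return in 2 steps) = P(reverse first step) = 1/(2d)
= 1/6
= 0.1667

0.1667


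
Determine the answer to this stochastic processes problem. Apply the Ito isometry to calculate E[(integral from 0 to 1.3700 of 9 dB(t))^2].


By Ito isometry: E[(int f dB)^2] = int f^2 dt
= 9^2 * 1.3700
= 81 * 1.3700 = 110.9700

110.9700


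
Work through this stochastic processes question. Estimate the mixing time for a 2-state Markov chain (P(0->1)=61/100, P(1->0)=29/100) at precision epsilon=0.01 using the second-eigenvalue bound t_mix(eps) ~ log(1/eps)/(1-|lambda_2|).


lambda_2 = |1 - p01 - p10| = |1 - 0.6100 - 0.2900| = 0.1000
t_mix ~ log(1/eps)/(1 - |lambda_2|)
= log(100)/(1 - 0.1000) = 4.6052/0.9000
= 5.1169

5.1169


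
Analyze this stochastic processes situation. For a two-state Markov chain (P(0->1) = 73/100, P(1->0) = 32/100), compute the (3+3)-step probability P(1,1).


P^6 = P^3 * P^3
Computing via matrix multiplication of the transition matrix.
Entry (1,1) of P^6 = 0.6952

0.6952


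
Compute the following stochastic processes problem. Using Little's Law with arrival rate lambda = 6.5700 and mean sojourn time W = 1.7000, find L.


Little's Law: L = lambda * W
= 6.5700 * 1.7000
= 11.1690

11.1690


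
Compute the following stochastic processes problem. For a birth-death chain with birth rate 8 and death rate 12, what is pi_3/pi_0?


For birth-death process, pi_n/pi_0 = (lambda/mu)^n
= (8/12)^3
= 0.2963

0.2963


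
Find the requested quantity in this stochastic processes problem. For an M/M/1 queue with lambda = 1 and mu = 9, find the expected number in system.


rho = 1/9 = 0.1111
L = rho/(1-rho)
= 0.1111/0.8889
= 0.1250

0.1250


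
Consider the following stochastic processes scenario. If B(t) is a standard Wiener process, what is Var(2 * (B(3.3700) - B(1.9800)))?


Var(alpha*(B(t)-B(s))) = alpha^2 * (t-s)
= 2^2 * (3.3700 - 1.9800)
= 4 * 1.3900
= 5.5600

5.5600


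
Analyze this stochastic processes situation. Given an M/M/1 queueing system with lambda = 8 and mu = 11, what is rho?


rho = lambda/mu
= 8/11
= 0.7273

0.7273


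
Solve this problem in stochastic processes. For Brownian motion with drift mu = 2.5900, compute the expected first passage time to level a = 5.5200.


Expected first passage time = a/mu
= 5.5200/2.5900
= 2.1313

2.1313


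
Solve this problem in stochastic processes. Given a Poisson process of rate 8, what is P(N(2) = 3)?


P(N(t)=k) = (lambda*t)^k * exp(-lambda*t) / k!
lambda*t = 16
= 16^3 * exp(-16) / 3!
= 4096 * 1.1254e-07 / 6
= 7.6824e-05

7.6824e-05


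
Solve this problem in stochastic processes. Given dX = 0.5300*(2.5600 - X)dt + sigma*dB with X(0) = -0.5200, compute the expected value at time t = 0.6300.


E[X(t)] = mu + (X(0) - mu)*exp(-theta*t)
= 2.5600 + (-0.5200 - 2.5600)*exp(-0.5300*0.6300)
= 2.5600 + -3.0800 * 0.7161
= 0.3543

0.3543


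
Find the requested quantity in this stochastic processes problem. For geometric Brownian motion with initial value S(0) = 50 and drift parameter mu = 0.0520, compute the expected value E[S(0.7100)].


E[S(t)] = S(0) * exp(mu * t)
= 50 * exp(0.0520 * 0.7100)
= 50 * 1.0376
= 51.8805

51.8805


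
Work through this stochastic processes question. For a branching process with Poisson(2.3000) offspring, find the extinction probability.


Since mu = 2.3000 > 1, extinction prob q < 1.
Solve s = exp(mu*(s-1)) iteratively.
q = 0.1376

0.1376


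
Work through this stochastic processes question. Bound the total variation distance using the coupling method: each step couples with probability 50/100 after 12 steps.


TV distance bound <= (1-delta)^n
= (1 - 0.5000)^12
= 0.5000^12
= 2.4414e-04

2.4414e-04


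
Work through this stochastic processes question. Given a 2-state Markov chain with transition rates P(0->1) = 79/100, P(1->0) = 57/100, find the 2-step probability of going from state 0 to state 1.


Computing P^2 by matrix multiplication.
P = [[0.2100, 0.7900], [0.5700, 0.4300]]
After raising P to the power 2:
P^2(0,1) = 0.5056

0.5056


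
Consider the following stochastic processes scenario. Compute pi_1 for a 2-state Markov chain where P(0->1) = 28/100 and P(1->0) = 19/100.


Stationary distribution: pi_0 = p10/(p01+p10), pi_1 = p01/(p01+p10)
p01 = 0.2800, p10 = 0.1900
pi_1 = 0.5957

0.5957


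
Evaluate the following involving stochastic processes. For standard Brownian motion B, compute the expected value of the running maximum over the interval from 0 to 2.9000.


E(max B(s)) = sqrt(2t/pi)
= sqrt(2*2.9000/pi)
= sqrt(1.8462)
= 1.3587

1.3587


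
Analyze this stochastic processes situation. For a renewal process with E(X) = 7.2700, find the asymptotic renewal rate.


Long-run renewal rate = 1/E(X)
= 1/7.2700
= 0.1376

0.1376


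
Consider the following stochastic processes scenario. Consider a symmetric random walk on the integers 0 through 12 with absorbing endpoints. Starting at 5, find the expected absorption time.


For symmetric RW on 0,...,N with absorbing barriers, E(i) = i*(N-i)
E(5) = 5 * 7 = 35

35


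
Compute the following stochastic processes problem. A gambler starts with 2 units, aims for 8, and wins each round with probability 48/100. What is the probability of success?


Gambler's ruin formula:
r = q/p = 0.5200/0.4800 = 1.0833
P(win) = (1 - r^i)/(1 - r^N)
= (1 - 1.0833^2)/(1 - 1.0833^8)
= 0.1935

0.1935


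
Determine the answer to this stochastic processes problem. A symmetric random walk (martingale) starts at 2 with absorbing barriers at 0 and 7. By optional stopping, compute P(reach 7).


By optional stopping theorem: E(M at tau) = M(0) = 2
P(hit 7)*7 + P(hit 0)*0 = 2
P(hit 7) = (2 - 0)/(7 - 0) = 2/7 = 0.2857

0.2857


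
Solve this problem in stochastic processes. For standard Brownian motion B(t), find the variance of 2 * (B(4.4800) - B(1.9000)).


Var(alpha*(B(t)-B(s))) = alpha^2 * (t-s)
= 2^2 * (4.4800 - 1.9000)
= 4 * 2.5800
= 10.3200

10.3200


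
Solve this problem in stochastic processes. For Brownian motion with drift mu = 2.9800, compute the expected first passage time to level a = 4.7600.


Expected first passage time = a/mu
= 4.7600/2.9800
= 1.5973

1.5973


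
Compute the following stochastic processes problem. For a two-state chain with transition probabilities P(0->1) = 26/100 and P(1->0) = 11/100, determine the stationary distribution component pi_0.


Stationary distribution: pi_0 = p10/(p01+p10), pi_1 = p01/(p01+p10)
p01 = 0.2600, p10 = 0.1100
pi_0 = 0.2973

0.2973


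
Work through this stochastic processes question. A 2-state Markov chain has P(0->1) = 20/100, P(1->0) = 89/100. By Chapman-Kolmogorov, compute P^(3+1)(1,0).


P^4 = P^3 * P^1
Computing via matrix multiplication of the transition matrix.
Entry (1,0) of P^4 = 0.8165

0.8165


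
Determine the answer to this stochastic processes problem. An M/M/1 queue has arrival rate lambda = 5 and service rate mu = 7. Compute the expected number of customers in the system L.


rho = 5/7 = 0.7143
L = rho/(1-rho)
= 0.7143/0.2857
= 2.5000

2.5000


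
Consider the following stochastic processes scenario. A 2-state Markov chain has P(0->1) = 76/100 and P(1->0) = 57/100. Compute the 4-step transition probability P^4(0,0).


Computing P^4 by matrix multiplication.
P = [[0.2400, 0.7600], [0.5700, 0.4300]]
After raising P to the power 4:
P^4(0,0) = 0.4353

0.4353


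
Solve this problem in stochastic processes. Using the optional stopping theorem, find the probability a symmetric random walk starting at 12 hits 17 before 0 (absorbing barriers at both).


By optional stopping theorem: E(M at tau) = M(0) = 12
P(hit 17)*17 + P(hit 0)*0 = 12
P(hit 17) = (12 - 0)/(17 - 0) = 12/17 = 0.7059

0.7059


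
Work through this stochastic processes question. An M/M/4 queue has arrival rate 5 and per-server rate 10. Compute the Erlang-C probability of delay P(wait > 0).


a = lambda/mu = 0.5000
rho = a/c = 0.1250
Erlang-C formula applied:
C(c,a) = 0.0018

0.0018


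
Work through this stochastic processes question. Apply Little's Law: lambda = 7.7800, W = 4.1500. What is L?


Little's Law: L = lambda * W
= 7.7800 * 4.1500
= 32.2870

32.2870


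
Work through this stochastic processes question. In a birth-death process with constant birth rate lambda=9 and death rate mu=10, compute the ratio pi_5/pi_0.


For birth-death process, pi_n/pi_0 = (lambda/mu)^n
= (9/10)^5
= 0.5905

0.5905


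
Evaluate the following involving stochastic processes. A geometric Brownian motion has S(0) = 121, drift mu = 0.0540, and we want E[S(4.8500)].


E[S(t)] = S(0) * exp(mu * t)
= 121 * exp(0.0540 * 4.8500)
= 121 * 1.2994
= 157.2270

157.2270


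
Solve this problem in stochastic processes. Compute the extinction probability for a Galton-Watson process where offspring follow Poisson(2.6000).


Since mu = 2.6000 > 1, extinction prob q < 1.
Solve s = exp(mu*(s-1)) iteratively.
q = 0.0951

0.0951


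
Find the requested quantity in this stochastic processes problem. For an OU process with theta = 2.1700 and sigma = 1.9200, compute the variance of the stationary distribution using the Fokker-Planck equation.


Stationary variance = sigma^2 / (2*theta)
= 1.9200^2 / (2*2.1700)
= 3.6864 / 4.3400
= 0.8494

0.8494


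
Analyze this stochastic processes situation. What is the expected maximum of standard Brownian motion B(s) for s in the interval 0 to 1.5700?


E(max B(s)) = sqrt(2t/pi)
= sqrt(2*1.5700/pi)
= sqrt(0.9995)
= 0.9997

0.9997


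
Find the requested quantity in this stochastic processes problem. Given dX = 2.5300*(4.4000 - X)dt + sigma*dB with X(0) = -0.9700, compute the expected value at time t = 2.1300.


E[X(t)] = mu + (X(0) - mu)*exp(-theta*t)
= 4.4000 + (-0.9700 - 4.4000)*exp(-2.5300*2.1300)
= 4.4000 + -5.3700 * 0.0046
= 4.3755

4.3755


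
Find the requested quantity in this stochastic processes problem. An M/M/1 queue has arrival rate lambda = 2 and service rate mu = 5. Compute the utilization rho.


rho = lambda/mu
= 2/5
= 0.4000

0.4000


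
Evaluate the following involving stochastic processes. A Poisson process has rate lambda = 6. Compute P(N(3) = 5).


P(N(t)=k) = (lambda*t)^k * exp(-lambda*t) / k!
lambda*t = 18
= 18^5 * exp(-18) / 5!
= 1889568 * 1.5230e-08 / 120
= 2.3982e-04

2.3982e-04


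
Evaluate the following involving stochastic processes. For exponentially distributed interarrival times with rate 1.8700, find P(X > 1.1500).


P(X > t) = exp(-lambda * t)
= exp(-1.8700 * 1.1500)
= exp(-2.1505) = 0.1164

0.1164


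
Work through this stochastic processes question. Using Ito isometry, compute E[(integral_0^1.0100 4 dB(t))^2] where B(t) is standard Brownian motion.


By Ito isometry: E[(int f dB)^2] = int f^2 dt
= 4^2 * 1.0100
= 16 * 1.0100 = 16.1600

16.1600


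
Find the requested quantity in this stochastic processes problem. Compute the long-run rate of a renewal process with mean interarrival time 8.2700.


Long-run renewal rate = 1/E(X)
= 1/8.2700
= 0.1209

0.1209


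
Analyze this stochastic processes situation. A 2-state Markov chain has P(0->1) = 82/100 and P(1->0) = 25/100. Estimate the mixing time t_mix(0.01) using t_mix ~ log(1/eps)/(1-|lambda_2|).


lambda_2 = |1 - p01 - p10| = |1 - 0.8200 - 0.2500| = 0.0700
t_mix ~ log(1/eps)/(1 - |lambda_2|)
= log(100)/(1 - 0.0700) = 4.6052/0.9300
= 4.9518

4.9518


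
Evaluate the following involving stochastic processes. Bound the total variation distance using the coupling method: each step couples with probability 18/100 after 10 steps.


TV distance bound <= (1-delta)^n
= (1 - 0.1800)^10
= 0.8200^10
= 0.1374

0.1374


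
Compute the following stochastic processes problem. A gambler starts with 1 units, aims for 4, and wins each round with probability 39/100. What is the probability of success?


Gambler's ruin formula:
r = q/p = 0.6100/0.3900 = 1.5641
P(win) = (1 - r^i)/(1 - r^N)
= (1 - 1.5641^1)/(1 - 1.5641^4)
= 0.1132

0.1132


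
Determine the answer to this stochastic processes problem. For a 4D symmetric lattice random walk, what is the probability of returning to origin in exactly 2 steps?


P(return in 2 steps) = P(reverse first step) = 1/(2d)
= 1/8
= 0.1250

0.1250


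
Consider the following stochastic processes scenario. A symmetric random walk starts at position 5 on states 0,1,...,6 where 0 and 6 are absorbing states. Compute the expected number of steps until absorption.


For symmetric RW on 0,...,N with absorbing barriers, E(i) = i*(N-i)
E(5) = 5 * 1 = 5

5


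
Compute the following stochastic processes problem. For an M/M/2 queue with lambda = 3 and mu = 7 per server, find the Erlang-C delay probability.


a = lambda/mu = 0.4286
rho = a/c = 0.2143
Erlang-C formula applied:
C(c,a) = 0.0756

0.0756


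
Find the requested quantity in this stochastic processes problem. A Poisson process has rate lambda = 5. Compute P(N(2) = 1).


P(N(t)=k) = (lambda*t)^k * exp(-lambda*t) / k!
lambda*t = 10
= 10^1 * exp(-10) / 1!
= 10 * 4.5400e-05 / 1
= 4.5400e-04

4.5400e-04


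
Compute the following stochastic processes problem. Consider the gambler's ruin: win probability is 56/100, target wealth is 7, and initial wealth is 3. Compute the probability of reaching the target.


Gambler's ruin formula:
r = q/p = 0.4400/0.5600 = 0.7857
P(win) = (1 - r^i)/(1 - r^N)
= (1 - 0.7857^3)/(1 - 0.7857^7)
= 0.6317

0.6317


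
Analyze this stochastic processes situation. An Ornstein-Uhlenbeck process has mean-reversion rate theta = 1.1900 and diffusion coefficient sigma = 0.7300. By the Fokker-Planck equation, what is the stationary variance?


Stationary variance = sigma^2 / (2*theta)
= 0.7300^2 / (2*1.1900)
= 0.5329 / 2.3800
= 0.2239

0.2239


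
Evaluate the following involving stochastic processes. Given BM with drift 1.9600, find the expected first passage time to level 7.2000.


Expected first passage time = a/mu
= 7.2000/1.9600
= 3.6735

3.6735


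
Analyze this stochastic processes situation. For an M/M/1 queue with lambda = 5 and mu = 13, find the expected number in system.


rho = 5/13 = 0.3846
L = rho/(1-rho)
= 0.3846/0.6154
= 0.6250

0.6250


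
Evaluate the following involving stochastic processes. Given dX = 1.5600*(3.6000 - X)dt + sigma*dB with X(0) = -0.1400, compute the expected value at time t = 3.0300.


E[X(t)] = mu + (X(0) - mu)*exp(-theta*t)
= 3.6000 + (-0.1400 - 3.6000)*exp(-1.5600*3.0300)
= 3.6000 + -3.7400 * 0.0089
= 3.5669

3.5669


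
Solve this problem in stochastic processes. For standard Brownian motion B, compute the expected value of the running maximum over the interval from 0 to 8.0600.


E(max B(s)) = sqrt(2t/pi)
= sqrt(2*8.0600/pi)
= sqrt(5.1312)
= 2.2652

2.2652


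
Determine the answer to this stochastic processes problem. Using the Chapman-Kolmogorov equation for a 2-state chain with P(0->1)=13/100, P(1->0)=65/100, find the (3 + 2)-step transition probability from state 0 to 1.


P^5 = P^3 * P^2
Computing via matrix multiplication of the transition matrix.
Entry (0,1) of P^5 = 0.1666

0.1666


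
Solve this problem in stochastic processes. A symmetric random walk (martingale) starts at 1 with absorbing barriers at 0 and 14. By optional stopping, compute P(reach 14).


By optional stopping theorem: E(M at tau) = M(0) = 1
P(hit 14)*14 + P(hit 0)*0 = 1
P(hit 14) = (1 - 0)/(14 - 0) = 1/14 = 0.0714

0.0714


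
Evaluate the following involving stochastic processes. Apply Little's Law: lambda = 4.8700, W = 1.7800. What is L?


Little's Law: L = lambda * W
= 4.8700 * 1.7800
= 8.6686

8.6686


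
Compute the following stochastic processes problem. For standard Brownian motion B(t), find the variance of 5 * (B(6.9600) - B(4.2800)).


Var(alpha*(B(t)-B(s))) = alpha^2 * (t-s)
= 5^2 * (6.9600 - 4.2800)
= 25 * 2.6800
= 67.0000

67.0000


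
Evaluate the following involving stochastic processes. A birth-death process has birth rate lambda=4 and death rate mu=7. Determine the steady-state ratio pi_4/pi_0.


For birth-death process, pi_n/pi_0 = (lambda/mu)^n
= (4/7)^4
= 0.1066

0.1066


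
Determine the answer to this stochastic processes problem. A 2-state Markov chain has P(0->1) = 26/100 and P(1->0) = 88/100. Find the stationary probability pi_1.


Stationary distribution: pi_0 = p10/(p01+p10), pi_1 = p01/(p01+p10)
p01 = 0.2600, p10 = 0.8800
pi_1 = 0.2281

0.2281


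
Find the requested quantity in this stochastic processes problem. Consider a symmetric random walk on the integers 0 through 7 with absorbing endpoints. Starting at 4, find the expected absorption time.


For symmetric RW on 0,...,N with absorbing barriers, E(i) = i*(N-i)
E(4) = 4 * 3 = 12

12


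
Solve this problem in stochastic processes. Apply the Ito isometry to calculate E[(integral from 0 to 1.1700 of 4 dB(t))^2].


By Ito isometry: E[(int f dB)^2] = int f^2 dt
= 4^2 * 1.1700
= 16 * 1.1700 = 18.7200

18.7200


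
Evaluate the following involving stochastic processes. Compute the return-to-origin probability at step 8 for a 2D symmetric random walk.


P = C(8,4)^2 / 4^8
= 70^2 / 65536
= 4900 / 65536
= 0.0748

0.0748


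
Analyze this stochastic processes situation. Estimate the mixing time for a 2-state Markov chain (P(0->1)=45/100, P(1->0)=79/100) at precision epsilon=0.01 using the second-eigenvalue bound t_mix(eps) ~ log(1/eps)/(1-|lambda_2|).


lambda_2 = |1 - p01 - p10| = |1 - 0.4500 - 0.7900| = 0.2400
t_mix ~ log(1/eps)/(1 - |lambda_2|)
= log(100)/(1 - 0.2400) = 4.6052/0.7600
= 6.0594

6.0594


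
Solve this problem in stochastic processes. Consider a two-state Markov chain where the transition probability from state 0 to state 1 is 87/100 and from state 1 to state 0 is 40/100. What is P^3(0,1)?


Computing P^3 by matrix multiplication.
P = [[0.1300, 0.8700], [0.4000, 0.6000]]
After raising P to the power 3:
P^3(0,1) = 0.6985

0.6985


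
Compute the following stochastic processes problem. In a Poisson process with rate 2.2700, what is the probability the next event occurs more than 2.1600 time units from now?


P(X > t) = exp(-lambda * t)
= exp(-2.2700 * 2.1600)
= exp(-4.9032) = 0.0074

0.0074


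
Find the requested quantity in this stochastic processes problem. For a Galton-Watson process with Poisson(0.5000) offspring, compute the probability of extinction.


Since mu = 0.5000 <= 1, extinction probability = 1.

1.0000


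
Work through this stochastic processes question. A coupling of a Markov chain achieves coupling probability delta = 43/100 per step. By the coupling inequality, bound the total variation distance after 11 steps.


TV distance bound <= (1-delta)^n
= (1 - 0.4300)^11
= 0.5700^11
= 0.0021

0.0021


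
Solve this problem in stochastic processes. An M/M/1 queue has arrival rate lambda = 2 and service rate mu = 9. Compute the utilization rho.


rho = lambda/mu
= 2/9
= 0.2222

0.2222


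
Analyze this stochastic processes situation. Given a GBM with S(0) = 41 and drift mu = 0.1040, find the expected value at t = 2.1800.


E[S(t)] = S(0) * exp(mu * t)
= 41 * exp(0.1040 * 2.1800)
= 41 * 1.2545
= 51.4336

51.4336


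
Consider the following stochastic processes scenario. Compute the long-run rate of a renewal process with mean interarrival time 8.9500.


Long-run renewal rate = 1/E(X)
= 1/8.9500
= 0.1117

0.1117


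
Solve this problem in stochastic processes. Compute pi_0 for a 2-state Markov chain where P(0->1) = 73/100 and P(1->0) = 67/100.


Stationary distribution: pi_0 = p10/(p01+p10), pi_1 = p01/(p01+p10)
p01 = 0.7300, p10 = 0.6700
pi_0 = 0.4786

0.4786


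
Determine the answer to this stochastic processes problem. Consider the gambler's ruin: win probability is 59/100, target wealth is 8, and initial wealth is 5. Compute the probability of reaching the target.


Gambler's ruin formula:
r = q/p = 0.4100/0.5900 = 0.6949
P(win) = (1 - r^i)/(1 - r^N)
= (1 - 0.6949^5)/(1 - 0.6949^8)
= 0.8861

0.8861


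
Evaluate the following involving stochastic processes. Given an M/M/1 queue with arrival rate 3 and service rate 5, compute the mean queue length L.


rho = 3/5 = 0.6000
L = rho/(1-rho)
= 0.6000/0.4000
= 1.5000

1.5000


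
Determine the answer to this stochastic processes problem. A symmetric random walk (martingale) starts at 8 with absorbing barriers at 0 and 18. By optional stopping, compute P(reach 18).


By optional stopping theorem: E(M at tau) = M(0) = 8
P(hit 18)*18 + P(hit 0)*0 = 8
P(hit 18) = (8 - 0)/(18 - 0) = 4/9 = 0.4444

0.4444


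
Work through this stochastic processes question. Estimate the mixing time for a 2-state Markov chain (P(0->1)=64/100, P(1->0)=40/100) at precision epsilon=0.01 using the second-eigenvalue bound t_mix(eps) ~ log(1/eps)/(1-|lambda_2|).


lambda_2 = |1 - p01 - p10| = |1 - 0.6400 - 0.4000| = 0.0400
t_mix ~ log(1/eps)/(1 - |lambda_2|)
= log(100)/(1 - 0.0400) = 4.6052/0.9600
= 4.7971

4.7971


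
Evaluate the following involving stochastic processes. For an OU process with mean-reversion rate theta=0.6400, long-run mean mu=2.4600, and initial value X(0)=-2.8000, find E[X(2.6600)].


E[X(t)] = mu + (X(0) - mu)*exp(-theta*t)
= 2.4600 + (-2.8000 - 2.4600)*exp(-0.6400*2.6600)
= 2.4600 + -5.2600 * 0.1822
= 1.5014

1.5014


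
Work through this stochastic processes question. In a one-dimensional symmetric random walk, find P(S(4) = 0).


P(S(4) = 0) = C(4,2) / 4^2
= 6 / 16
= 0.3750

0.3750


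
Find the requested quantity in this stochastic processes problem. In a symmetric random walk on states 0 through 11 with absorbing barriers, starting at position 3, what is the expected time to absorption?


For symmetric RW on 0,...,N with absorbing barriers, E(i) = i*(N-i)
E(3) = 3 * 8 = 24

24


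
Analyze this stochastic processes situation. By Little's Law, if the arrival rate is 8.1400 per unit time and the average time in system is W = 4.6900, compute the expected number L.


Little's Law: L = lambda * W
= 8.1400 * 4.6900
= 38.1766

38.1766


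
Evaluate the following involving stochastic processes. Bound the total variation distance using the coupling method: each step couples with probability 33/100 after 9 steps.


TV distance bound <= (1-delta)^n
= (1 - 0.3300)^9
= 0.6700^9
= 0.0272

0.0272


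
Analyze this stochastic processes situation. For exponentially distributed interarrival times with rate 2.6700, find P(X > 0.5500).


P(X > t) = exp(-lambda * t)
= exp(-2.6700 * 0.5500)
= exp(-1.4685) = 0.2303

0.2303


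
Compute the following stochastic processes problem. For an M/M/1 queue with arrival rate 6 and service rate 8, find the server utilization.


rho = lambda/mu
= 6/8
= 0.7500

0.7500


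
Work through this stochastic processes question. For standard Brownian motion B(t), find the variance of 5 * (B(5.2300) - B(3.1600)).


Var(alpha*(B(t)-B(s))) = alpha^2 * (t-s)
= 5^2 * (5.2300 - 3.1600)
= 25 * 2.0700
= 51.7500

51.7500


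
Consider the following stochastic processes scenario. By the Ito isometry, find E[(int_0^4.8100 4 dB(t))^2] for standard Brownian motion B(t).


By Ito isometry: E[(int f dB)^2] = int f^2 dt
= 4^2 * 4.8100
= 16 * 4.8100 = 76.9600

76.9600


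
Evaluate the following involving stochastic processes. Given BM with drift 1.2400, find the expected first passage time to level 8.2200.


Expected first passage time = a/mu
= 8.2200/1.2400
= 6.6290

6.6290


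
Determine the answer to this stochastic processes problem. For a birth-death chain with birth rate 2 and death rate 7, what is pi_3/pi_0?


For birth-death process, pi_n/pi_0 = (lambda/mu)^n
= (2/7)^3
= 0.0233

0.0233


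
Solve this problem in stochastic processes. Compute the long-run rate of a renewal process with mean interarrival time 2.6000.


Long-run renewal rate = 1/E(X)
= 1/2.6000
= 0.3846

0.3846


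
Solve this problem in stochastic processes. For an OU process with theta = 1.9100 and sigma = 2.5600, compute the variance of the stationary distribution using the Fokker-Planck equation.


Stationary variance = sigma^2 / (2*theta)
= 2.5600^2 / (2*1.9100)
= 6.5536 / 3.8200
= 1.7156

1.7156


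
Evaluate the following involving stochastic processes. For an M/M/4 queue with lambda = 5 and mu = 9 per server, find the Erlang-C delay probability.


a = lambda/mu = 0.5556
rho = a/c = 0.1389
Erlang-C formula applied:
C(c,a) = 0.0026

0.0026


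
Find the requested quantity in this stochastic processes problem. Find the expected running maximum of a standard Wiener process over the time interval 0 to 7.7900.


E(max B(s)) = sqrt(2t/pi)
= sqrt(2*7.7900/pi)
= sqrt(4.9593)
= 2.2269

2.2269


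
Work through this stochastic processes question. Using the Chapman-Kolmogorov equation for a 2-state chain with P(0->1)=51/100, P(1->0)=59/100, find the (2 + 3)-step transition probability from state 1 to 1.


P^5 = P^2 * P^3
Computing via matrix multiplication of the transition matrix.
Entry (1,1) of P^5 = 0.4636

0.4636


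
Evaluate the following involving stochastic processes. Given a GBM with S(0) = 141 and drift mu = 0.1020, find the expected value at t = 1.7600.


E[S(t)] = S(0) * exp(mu * t)
= 141 * exp(0.1020 * 1.7600)
= 141 * 1.1966
= 168.7266

168.7266


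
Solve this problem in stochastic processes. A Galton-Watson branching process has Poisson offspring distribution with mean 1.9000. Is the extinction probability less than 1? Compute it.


Since mu = 1.9000 > 1, extinction prob q < 1.
Solve s = exp(mu*(s-1)) iteratively.
q = 0.2328

0.2328


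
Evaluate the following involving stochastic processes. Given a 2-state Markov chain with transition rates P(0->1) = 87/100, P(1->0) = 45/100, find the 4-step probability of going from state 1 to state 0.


Computing P^4 by matrix multiplication.
P = [[0.1300, 0.8700], [0.4500, 0.5500]]
After raising P to the power 4:
P^4(1,0) = 0.3373

0.3373


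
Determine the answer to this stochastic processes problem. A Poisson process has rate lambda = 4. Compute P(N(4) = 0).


P(N(t)=k) = (lambda*t)^k * exp(-lambda*t) / k!
lambda*t = 16
= 16^0 * exp(-16) / 0!
= 1 * 1.1254e-07 / 1
= 1.1254e-07

1.1254e-07


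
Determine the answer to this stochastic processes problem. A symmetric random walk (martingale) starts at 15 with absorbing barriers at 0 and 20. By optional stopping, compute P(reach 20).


By optional stopping theorem: E(M at tau) = M(0) = 15
P(hit 20)*20 + P(hit 0)*0 = 15
P(hit 20) = (15 - 0)/(20 - 0) = 3/4 = 0.7500

0.7500


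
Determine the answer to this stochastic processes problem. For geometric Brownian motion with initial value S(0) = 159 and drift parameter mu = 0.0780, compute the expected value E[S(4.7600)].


E[S(t)] = S(0) * exp(mu * t)
= 159 * exp(0.0780 * 4.7600)
= 159 * 1.4496
= 230.4846

230.4846


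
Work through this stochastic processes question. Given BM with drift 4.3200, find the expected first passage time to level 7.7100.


Expected first passage time = a/mu
= 7.7100/4.3200
= 1.7847

1.7847


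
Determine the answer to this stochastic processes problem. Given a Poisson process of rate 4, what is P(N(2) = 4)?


P(N(t)=k) = (lambda*t)^k * exp(-lambda*t) / k!
lambda*t = 8
= 8^4 * exp(-8) / 4!
= 4096 * 3.3546e-04 / 24
= 0.0573

0.0573


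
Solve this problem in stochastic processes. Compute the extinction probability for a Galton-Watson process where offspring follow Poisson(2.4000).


Since mu = 2.4000 > 1, extinction prob q < 1.
Solve s = exp(mu*(s-1)) iteratively.
q = 0.1214

0.1214


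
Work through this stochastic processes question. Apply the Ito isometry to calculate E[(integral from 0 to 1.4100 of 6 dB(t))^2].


By Ito isometry: E[(int f dB)^2] = int f^2 dt
= 6^2 * 1.4100
= 36 * 1.4100 = 50.7600

50.7600


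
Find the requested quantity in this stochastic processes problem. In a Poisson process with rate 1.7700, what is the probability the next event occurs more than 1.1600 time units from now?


P(X > t) = exp(-lambda * t)
= exp(-1.7700 * 1.1600)
= exp(-2.0532) = 0.1283

0.1283


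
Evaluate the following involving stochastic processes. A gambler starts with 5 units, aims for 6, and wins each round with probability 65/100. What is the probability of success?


Gambler's ruin formula:
r = q/p = 0.3500/0.6500 = 0.5385
P(win) = (1 - r^i)/(1 - r^N)
= (1 - 0.5385^5)/(1 - 0.5385^6)
= 0.9786

0.9786


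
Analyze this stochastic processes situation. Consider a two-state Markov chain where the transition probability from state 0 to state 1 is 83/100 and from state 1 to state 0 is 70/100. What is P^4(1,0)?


Computing P^4 by matrix multiplication.
P = [[0.1700, 0.8300], [0.7000, 0.3000]]
After raising P to the power 4:
P^4(1,0) = 0.4214

0.4214


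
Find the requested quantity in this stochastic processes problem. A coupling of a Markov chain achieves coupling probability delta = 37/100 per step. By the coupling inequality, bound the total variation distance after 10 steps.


TV distance bound <= (1-delta)^n
= (1 - 0.3700)^10
= 0.6300^10
= 0.0098

0.0098


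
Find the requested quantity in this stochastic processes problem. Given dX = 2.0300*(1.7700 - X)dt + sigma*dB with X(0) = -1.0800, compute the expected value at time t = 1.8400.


E[X(t)] = mu + (X(0) - mu)*exp(-theta*t)
= 1.7700 + (-1.0800 - 1.7700)*exp(-2.0300*1.8400)
= 1.7700 + -2.8500 * 0.0239
= 1.7020

1.7020


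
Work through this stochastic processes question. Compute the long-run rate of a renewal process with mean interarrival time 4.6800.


Long-run renewal rate = 1/E(X)
= 1/4.6800
= 0.2137

0.2137


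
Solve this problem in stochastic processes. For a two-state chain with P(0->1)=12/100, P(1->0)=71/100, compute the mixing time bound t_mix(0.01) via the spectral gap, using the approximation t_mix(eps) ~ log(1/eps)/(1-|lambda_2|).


lambda_2 = |1 - p01 - p10| = |1 - 0.1200 - 0.7100| = 0.1700
t_mix ~ log(1/eps)/(1 - |lambda_2|)
= log(100)/(1 - 0.1700) = 4.6052/0.8300
= 5.5484

5.5484
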